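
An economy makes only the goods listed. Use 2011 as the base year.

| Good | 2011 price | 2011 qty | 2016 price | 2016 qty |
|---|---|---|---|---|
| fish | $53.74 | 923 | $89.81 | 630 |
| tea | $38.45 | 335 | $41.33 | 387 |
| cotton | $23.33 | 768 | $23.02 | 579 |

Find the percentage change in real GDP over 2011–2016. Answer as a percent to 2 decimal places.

-22.58%

Real GDP 2011 = Nominal GDP 2011 = 53.74·923 + 38.45·335 + 23.33·768 = 80400.21.
Real GDP 2016 (at 2011 prices) = 53.74·630 + 38.45·387 + 23.33·579 = 62244.42.
Real growth = 62244.42/80400.21 − 1 = -0.2258.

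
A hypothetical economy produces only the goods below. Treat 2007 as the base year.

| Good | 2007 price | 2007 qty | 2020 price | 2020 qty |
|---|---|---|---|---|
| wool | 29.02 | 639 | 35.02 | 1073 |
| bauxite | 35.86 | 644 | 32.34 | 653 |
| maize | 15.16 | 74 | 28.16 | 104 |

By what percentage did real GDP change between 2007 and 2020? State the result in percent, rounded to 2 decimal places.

31.27%

Real GDP 2007 = Nominal GDP 2007 = 29.02·639 + 35.86·644 + 15.16·74 = 42759.46.
Real GDP 2020 (at 2007 prices) = 29.02·1073 + 35.86·653 + 15.16·104 = 56131.68.
Real growth = 56131.68/42759.46 − 1 = 0.3127.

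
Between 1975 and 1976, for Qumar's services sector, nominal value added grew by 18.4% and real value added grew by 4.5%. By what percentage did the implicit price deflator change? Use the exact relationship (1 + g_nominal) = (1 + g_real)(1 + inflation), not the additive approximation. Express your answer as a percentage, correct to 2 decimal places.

(1 + g_nom) = (1 + g_real)(1 + π), so π = 1.1840 / 1.0450 − 1 = 0.13301.

13.30%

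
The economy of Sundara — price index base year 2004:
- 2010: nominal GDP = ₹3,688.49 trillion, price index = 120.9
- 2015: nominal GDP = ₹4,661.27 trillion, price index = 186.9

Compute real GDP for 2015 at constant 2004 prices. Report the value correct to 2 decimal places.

Real GDP = Nominal / (price index/100) = 4661.27 / 1.869 = 2493.99.

₹2,493.99 trillion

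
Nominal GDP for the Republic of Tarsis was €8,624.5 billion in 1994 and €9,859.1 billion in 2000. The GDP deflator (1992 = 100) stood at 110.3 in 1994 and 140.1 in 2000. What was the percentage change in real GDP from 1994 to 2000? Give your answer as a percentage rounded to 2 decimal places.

-10.00%

Real GDP 1994 = 8624.5 / 1.103 = 7819.13.
Real GDP 2000 = 9859.1 / 1.401 = 7037.19.
Real growth = 7037.19 / 7819.13 − 1 = -0.1000.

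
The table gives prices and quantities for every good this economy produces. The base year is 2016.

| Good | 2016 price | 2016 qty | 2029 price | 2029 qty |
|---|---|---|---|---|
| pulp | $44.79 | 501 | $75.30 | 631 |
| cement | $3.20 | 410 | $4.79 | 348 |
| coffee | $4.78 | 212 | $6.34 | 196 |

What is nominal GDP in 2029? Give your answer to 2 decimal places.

$50423.86

Nominal GDP 2029 = Σ (p_2029 × q_2029) = 75.30·631 + 4.79·348 + 6.34·196 = 50423.86.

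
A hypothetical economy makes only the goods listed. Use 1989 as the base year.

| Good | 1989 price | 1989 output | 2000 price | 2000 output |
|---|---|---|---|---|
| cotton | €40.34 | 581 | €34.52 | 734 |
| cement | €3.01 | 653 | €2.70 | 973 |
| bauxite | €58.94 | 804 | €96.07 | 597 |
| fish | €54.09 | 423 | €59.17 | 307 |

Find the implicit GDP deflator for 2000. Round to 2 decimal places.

Nominal GDP 2000 = 34.52·734 + 2.70·973 + 96.07·597 + 59.17·307 = 103483.76.
Real GDP 2000 (at 1989 prices) = 40.34·734 + 3.01·973 + 58.94·597 + 54.09·307 = 84331.10.
Deflator = Nominal/Real × 100 = 103483.76/84331.10 × 100 = 122.711.

122.71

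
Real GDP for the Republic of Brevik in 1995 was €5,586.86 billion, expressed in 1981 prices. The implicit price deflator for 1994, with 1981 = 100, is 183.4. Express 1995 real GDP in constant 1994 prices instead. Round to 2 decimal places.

€10,246.30 billion

Real GDP in 1994 prices = Real GDP in 1981 prices × (P_1994/P_1981) = 5586.86 × 1.834 = 10246.30.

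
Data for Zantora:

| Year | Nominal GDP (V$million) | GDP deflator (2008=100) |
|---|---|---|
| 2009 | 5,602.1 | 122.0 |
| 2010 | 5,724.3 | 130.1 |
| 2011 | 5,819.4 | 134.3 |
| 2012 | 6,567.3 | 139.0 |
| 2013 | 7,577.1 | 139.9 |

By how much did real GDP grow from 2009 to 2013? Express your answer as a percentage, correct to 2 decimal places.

Real GDP 2009 = 5602.1/1.220 = 4591.89.
Real GDP 2013 = 7577.1/1.399 = 5416.08.
Change = 5416.08/4591.89 − 1 = 0.1795.

17.95%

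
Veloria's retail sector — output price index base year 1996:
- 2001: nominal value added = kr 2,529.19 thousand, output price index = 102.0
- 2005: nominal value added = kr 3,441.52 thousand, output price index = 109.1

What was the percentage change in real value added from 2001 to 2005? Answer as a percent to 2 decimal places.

27.22%

Real value added 2001 = 2529.19 / 1.020 = 2479.60.
Real value added 2005 = 3441.52 / 1.091 = 3154.46.
Real growth = 3154.46 / 2479.60 − 1 = 0.2722.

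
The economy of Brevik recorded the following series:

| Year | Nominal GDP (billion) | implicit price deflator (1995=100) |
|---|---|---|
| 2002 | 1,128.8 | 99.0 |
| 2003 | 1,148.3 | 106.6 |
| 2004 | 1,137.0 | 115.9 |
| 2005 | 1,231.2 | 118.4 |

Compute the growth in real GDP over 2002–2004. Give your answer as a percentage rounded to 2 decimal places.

-13.96%

Real GDP 2002 = 1128.8/0.990 = 1140.20.
Real GDP 2004 = 1137.0/1.159 = 981.02.
Change = 981.02/1140.20 − 1 = -0.1396.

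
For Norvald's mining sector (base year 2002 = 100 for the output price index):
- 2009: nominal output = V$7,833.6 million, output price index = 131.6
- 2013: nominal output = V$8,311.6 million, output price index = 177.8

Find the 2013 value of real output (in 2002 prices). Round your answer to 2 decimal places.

Real output = Nominal / (output price index/100) = 8311.6 / 1.778 = 4674.69.

V$4,674.69 million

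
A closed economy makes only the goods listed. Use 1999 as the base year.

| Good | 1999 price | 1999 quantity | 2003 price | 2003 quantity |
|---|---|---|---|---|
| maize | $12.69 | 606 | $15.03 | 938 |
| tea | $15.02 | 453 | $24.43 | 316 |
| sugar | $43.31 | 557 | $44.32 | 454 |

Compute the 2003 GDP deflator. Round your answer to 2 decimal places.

115.50

Nominal GDP 2003 = 15.03·938 + 24.43·316 + 44.32·454 = 41939.30.
Real GDP 2003 (at 1999 prices) = 12.69·938 + 15.02·316 + 43.31·454 = 36312.28.
Deflator = Nominal/Real × 100 = 41939.30/36312.28 × 100 = 115.496.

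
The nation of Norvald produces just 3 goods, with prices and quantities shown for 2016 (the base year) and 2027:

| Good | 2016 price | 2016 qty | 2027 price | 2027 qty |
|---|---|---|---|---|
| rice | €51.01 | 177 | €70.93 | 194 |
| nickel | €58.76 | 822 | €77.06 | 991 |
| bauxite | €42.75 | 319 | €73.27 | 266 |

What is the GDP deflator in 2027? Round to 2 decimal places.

137.89

Nominal GDP 2027 = 70.93·194 + 77.06·991 + 73.27·266 = 109616.70.
Real GDP 2027 (at 2016 prices) = 51.01·194 + 58.76·991 + 42.75·266 = 79498.60.
Deflator = Nominal/Real × 100 = 109616.70/79498.60 × 100 = 137.885.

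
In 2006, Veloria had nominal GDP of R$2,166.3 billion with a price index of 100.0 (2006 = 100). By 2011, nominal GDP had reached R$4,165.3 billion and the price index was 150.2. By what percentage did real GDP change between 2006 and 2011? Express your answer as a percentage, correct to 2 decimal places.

28.01%

Deflate each year: 2006 → 2166.3/1.000 = 2166.30; 2011 → 4165.3/1.502 = 2773.17.
So real GDP changed by 2773.17/2166.30 − 1 = 0.2801, i.e. 28.01%.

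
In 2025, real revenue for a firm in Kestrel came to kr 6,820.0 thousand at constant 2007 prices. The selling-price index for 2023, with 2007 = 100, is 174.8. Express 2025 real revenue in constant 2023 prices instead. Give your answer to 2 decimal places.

kr 11,921.36 thousand

Real revenue in 2023 prices = Real revenue in 2007 prices × (P_2023/P_2007) = 6820.0 × 1.748 = 11921.36.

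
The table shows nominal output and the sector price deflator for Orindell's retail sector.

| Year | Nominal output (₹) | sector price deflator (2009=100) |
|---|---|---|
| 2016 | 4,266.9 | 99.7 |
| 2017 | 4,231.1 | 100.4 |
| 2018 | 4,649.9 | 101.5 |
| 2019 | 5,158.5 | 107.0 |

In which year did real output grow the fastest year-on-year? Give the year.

2018

2017: real = 4231.1/1.004 = 4214.24; growth vs 2016 (4279.74) = -1.53%.
2018: real = 4649.9/1.015 = 4581.18; growth vs 2017 (4214.24) = 8.71%.
2019: real = 5158.5/1.070 = 4821.03; growth vs 2018 (4581.18) = 5.24%.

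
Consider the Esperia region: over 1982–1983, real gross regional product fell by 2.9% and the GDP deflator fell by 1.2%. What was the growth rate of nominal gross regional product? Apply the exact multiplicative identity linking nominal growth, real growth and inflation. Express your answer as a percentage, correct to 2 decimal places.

(1 + g_nom) = (1 + g_real)(1 + π) = 0.9710 × 0.9880 = 0.95935.

-4.07%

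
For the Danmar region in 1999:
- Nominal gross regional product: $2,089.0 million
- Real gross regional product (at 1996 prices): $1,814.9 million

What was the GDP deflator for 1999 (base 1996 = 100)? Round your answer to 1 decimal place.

115.1

GDP deflator = (Nominal / Real) × 100 = 2089.0 / 1814.9 × 100 = 115.10.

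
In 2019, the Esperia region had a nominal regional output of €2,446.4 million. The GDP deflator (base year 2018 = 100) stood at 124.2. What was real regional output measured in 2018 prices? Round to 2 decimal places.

€1,969.73 million

Real regional output = Nominal / (GDP deflator/100) = 2446.4 / 1.242 = 1969.73.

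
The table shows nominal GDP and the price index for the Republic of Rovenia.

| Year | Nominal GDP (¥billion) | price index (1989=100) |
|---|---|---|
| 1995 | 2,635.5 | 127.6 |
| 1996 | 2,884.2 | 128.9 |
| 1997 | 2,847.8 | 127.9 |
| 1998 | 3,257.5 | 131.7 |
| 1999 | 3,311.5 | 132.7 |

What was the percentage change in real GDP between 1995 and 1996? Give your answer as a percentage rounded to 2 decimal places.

8.33%

Real GDP 1995 = 2635.5/1.276 = 2065.44.
Real GDP 1996 = 2884.2/1.289 = 2237.55.
Change = 2237.55/2065.44 − 1 = 0.0833.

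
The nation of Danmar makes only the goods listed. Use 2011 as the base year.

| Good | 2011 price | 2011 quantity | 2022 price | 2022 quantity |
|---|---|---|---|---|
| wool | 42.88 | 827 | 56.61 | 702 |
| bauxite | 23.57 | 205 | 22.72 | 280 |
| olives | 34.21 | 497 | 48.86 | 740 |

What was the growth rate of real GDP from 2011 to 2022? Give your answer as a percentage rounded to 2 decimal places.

Real GDP 2011 = Nominal GDP 2011 = 42.88·827 + 23.57·205 + 34.21·497 = 57295.98.
Real GDP 2022 (at 2011 prices) = 42.88·702 + 23.57·280 + 34.21·740 = 62016.76.
Real growth = 62016.76/57295.98 − 1 = 0.0824.

8.24%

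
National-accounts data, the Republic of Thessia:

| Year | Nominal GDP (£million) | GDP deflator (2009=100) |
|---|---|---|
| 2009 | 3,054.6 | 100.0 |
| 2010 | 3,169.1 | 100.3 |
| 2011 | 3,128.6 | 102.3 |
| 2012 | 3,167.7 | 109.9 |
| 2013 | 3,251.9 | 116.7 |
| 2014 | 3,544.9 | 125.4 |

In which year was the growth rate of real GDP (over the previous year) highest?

2010

2010: real = 3169.1/1.003 = 3159.62; growth vs 2009 (3054.60) = 3.44%.
2011: real = 3128.6/1.023 = 3058.26; growth vs 2010 (3159.62) = -3.21%.
2012: real = 3167.7/1.099 = 2882.35; growth vs 2011 (3058.26) = -5.75%.
2013: real = 3251.9/1.167 = 2786.55; growth vs 2012 (2882.35) = -3.32%.
2014: real = 3544.9/1.254 = 2826.87; growth vs 2013 (2786.55) = 1.45%.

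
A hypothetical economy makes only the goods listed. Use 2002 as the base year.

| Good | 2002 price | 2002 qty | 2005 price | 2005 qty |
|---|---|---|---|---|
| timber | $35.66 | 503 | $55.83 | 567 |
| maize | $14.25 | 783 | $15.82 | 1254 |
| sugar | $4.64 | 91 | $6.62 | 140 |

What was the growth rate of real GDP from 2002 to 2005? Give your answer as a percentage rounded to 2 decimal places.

Real GDP 2002 = Nominal GDP 2002 = 35.66·503 + 14.25·783 + 4.64·91 = 29516.97.
Real GDP 2005 (at 2002 prices) = 35.66·567 + 14.25·1254 + 4.64·140 = 38738.32.
Real growth = 38738.32/29516.97 − 1 = 0.3124.

31.24%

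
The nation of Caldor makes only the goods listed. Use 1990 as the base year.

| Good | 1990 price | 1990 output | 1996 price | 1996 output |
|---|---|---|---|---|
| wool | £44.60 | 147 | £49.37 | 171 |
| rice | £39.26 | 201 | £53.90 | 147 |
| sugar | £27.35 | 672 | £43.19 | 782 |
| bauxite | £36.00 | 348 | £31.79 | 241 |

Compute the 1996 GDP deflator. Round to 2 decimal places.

132.99

Nominal GDP 1996 = 49.37·171 + 53.90·147 + 43.19·782 + 31.79·241 = 57801.54.
Real GDP 1996 (at 1990 prices) = 44.60·171 + 39.26·147 + 27.35·782 + 36.00·241 = 43461.52.
Deflator = Nominal/Real × 100 = 57801.54/43461.52 × 100 = 132.995.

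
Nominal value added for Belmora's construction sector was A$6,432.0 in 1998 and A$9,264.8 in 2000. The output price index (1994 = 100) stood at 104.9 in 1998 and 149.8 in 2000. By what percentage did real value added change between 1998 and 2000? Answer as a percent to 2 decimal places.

0.87%

Deflate each year: 1998 → 6432.0/1.049 = 6131.55; 2000 → 9264.8/1.498 = 6184.78.
So real value added changed by 6184.78/6131.55 − 1 = 0.0087, i.e. 0.87%.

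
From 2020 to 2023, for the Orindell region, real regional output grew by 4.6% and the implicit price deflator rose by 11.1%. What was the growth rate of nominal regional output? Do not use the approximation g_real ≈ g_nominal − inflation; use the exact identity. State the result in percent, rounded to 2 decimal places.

16.21%

(1 + g_nom) = (1 + g_real)(1 + π) = 1.0460 × 1.1110 = 1.16211.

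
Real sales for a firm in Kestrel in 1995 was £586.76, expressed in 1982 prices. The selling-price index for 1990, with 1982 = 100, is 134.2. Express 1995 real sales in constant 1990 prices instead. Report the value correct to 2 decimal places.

£787.43

Real sales in 1990 prices = Real sales in 1982 prices × (P_1990/P_1982) = 586.76 × 1.342 = 787.43.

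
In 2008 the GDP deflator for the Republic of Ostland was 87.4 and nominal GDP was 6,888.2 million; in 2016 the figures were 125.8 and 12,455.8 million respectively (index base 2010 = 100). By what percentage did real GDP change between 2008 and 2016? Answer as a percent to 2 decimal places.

25.63%

Real GDP 2008 = 6888.2 / 0.874 = 7881.24.
Real GDP 2016 = 12455.8 / 1.258 = 9901.27.
Real growth = 9901.27 / 7881.24 − 1 = 0.2563.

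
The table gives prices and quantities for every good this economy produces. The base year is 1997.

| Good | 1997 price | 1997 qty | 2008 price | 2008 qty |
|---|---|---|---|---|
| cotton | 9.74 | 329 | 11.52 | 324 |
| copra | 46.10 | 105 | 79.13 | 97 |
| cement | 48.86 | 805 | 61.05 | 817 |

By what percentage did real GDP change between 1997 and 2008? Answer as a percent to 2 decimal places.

0.36%

Real GDP 1997 = Nominal GDP 1997 = 9.74·329 + 46.10·105 + 48.86·805 = 47377.26.
Real GDP 2008 (at 1997 prices) = 9.74·324 + 46.10·97 + 48.86·817 = 47546.08.
Real growth = 47546.08/47377.26 − 1 = 0.0036.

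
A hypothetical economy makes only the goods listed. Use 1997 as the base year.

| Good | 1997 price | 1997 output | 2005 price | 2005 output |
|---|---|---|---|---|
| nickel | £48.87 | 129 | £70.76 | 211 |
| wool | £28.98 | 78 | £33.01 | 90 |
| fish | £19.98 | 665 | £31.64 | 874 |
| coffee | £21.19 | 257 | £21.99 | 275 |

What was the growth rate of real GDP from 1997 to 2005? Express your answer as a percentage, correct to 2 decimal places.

32.65%

Real GDP 1997 = Nominal GDP 1997 = 48.87·129 + 28.98·78 + 19.98·665 + 21.19·257 = 27297.20.
Real GDP 2005 (at 1997 prices) = 48.87·211 + 28.98·90 + 19.98·874 + 21.19·275 = 36209.54.
Real growth = 36209.54/27297.20 − 1 = 0.3265.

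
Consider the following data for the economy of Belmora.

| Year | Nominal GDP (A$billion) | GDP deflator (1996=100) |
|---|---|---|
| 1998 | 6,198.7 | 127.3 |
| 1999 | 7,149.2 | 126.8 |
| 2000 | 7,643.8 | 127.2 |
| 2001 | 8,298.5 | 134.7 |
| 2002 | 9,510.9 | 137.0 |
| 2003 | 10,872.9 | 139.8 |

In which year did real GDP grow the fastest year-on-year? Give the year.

1999

1999: real = 7149.2/1.268 = 5638.17; growth vs 1998 (4869.36) = 15.79%.
2000: real = 7643.8/1.272 = 6009.28; growth vs 1999 (5638.17) = 6.58%.
2001: real = 8298.5/1.347 = 6160.73; growth vs 2000 (6009.28) = 2.52%.
2002: real = 9510.9/1.370 = 6942.26; growth vs 2001 (6160.73) = 12.69%.
2003: real = 10872.9/1.398 = 7777.47; growth vs 2002 (6942.26) = 12.03%.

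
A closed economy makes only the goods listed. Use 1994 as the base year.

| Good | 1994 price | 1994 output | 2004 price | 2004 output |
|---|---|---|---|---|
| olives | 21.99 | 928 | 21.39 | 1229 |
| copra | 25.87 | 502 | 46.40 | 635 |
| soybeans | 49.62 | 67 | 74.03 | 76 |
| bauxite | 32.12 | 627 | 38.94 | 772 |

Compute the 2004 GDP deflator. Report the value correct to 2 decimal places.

126.96

Nominal GDP 2004 = 21.39·1229 + 46.40·635 + 74.03·76 + 38.94·772 = 91440.27.
Real GDP 2004 (at 1994 prices) = 21.99·1229 + 25.87·635 + 49.62·76 + 32.12·772 = 72020.92.
Deflator = Nominal/Real × 100 = 91440.27/72020.92 × 100 = 126.963.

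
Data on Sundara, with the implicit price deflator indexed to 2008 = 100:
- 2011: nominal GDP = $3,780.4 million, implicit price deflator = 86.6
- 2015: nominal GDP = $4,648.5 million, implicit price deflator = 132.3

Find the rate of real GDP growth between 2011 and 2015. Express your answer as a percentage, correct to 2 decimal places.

-19.51%

Deflate each year: 2011 → 3780.4/0.866 = 4365.36; 2015 → 4648.5/1.323 = 3513.61.
So real GDP changed by 3513.61/4365.36 − 1 = -0.1951, i.e. -19.51%.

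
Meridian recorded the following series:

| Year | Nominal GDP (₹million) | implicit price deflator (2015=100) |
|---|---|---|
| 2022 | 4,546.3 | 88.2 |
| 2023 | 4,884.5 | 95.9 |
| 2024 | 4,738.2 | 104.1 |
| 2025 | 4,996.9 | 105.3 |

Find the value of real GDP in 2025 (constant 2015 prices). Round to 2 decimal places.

Real GDP 2025 = 4996.9 / 1.053 = 4745.39.

₹4,745.39 million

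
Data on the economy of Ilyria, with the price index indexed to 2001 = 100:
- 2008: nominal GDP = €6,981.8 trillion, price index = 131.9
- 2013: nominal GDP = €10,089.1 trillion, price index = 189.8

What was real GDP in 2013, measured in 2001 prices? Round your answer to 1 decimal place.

€5,315.6 trillion

Real GDP = Nominal / (price index/100) = 10089.1 / 1.898 = 5315.65.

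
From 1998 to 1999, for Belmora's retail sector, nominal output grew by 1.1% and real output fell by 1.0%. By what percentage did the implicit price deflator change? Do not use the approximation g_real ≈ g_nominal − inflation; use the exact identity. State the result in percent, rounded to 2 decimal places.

(1 + g_nom) = (1 + g_real)(1 + π), so π = 1.0110 / 0.9900 − 1 = 0.02121.

2.12%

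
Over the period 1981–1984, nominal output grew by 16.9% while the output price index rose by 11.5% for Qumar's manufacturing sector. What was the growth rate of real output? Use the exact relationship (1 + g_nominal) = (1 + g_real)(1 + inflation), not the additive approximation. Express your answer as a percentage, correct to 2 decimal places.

4.84%

(1 + g_nom) = (1 + g_real)(1 + π), so g_real = 1.1690 / 1.1150 − 1 = 0.04843.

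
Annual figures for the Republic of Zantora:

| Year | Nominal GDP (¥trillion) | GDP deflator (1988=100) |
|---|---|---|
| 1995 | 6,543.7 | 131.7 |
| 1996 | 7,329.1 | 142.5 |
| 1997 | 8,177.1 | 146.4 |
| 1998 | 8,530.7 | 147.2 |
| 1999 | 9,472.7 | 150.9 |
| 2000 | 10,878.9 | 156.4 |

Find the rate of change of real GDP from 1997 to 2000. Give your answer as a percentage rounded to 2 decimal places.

Real GDP 1997 = 8177.1/1.464 = 5585.45.
Real GDP 2000 = 10878.9/1.564 = 6955.82.
Change = 6955.82/5585.45 − 1 = 0.2453.

24.53%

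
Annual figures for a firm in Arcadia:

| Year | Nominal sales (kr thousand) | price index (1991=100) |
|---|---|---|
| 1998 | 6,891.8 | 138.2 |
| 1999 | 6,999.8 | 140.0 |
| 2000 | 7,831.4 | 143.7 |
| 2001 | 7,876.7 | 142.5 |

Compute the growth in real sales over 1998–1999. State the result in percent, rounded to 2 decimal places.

0.26%

Real sales 1998 = 6891.8/1.382 = 4986.83.
Real sales 1999 = 6999.8/1.400 = 4999.86.
Change = 4999.86/4986.83 − 1 = 0.0026.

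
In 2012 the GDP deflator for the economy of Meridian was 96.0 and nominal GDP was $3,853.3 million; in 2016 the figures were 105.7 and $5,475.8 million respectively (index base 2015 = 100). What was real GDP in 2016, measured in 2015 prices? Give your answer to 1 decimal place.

$5,180.5 million

Real GDP = Nominal / (GDP deflator/100) = 5475.8 / 1.057 = 5180.51.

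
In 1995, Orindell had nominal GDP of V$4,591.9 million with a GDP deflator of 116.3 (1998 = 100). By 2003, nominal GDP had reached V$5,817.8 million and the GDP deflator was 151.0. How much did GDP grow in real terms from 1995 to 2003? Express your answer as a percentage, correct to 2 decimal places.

Deflate each year: 1995 → 4591.9/1.163 = 3948.32; 2003 → 5817.8/1.510 = 3852.85.
So real GDP changed by 3852.85/3948.32 − 1 = -0.0242, i.e. -2.42%.

-2.42%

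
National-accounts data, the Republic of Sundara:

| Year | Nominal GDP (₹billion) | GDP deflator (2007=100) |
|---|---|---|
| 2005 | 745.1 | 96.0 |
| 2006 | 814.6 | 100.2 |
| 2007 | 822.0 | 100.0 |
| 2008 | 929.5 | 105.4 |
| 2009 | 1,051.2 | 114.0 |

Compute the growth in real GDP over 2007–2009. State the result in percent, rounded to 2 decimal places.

12.18%

Real GDP 2007 = 822.0/1.000 = 822.00.
Real GDP 2009 = 1051.2/1.140 = 922.11.
Change = 922.11/822.00 − 1 = 0.1218.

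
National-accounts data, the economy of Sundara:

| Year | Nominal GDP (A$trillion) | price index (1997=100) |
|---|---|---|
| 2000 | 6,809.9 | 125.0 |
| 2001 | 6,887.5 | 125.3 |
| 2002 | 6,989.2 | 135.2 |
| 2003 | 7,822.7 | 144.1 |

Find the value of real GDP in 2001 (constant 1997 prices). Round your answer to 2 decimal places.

A$5,496.81 trillion

Real GDP 2001 = 6887.5 / 1.253 = 5496.81.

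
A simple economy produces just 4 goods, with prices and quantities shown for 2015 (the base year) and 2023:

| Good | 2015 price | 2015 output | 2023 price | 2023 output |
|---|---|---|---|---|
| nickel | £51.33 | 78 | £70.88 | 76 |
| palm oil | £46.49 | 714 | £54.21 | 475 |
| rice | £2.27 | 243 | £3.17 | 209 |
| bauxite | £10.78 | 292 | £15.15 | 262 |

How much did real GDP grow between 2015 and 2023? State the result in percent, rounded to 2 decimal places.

Real GDP 2015 = Nominal GDP 2015 = 51.33·78 + 46.49·714 + 2.27·243 + 10.78·292 = 40896.97.
Real GDP 2023 (at 2015 prices) = 51.33·76 + 46.49·475 + 2.27·209 + 10.78·262 = 29282.62.
Real growth = 29282.62/40896.97 − 1 = -0.2840.

-28.40%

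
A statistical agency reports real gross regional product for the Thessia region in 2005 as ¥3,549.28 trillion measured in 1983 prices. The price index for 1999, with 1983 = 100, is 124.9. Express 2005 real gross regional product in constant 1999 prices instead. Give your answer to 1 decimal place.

Real gross regional product in 1999 prices = Real gross regional product in 1983 prices × (P_1999/P_1983) = 3549.28 × 1.249 = 4433.05.

¥4,433.1 trillion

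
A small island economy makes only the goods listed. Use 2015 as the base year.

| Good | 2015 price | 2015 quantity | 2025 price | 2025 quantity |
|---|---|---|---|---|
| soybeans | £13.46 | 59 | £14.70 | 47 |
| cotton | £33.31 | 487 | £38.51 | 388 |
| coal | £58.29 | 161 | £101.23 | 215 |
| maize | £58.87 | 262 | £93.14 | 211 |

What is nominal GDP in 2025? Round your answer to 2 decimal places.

Nominal GDP 2025 = Σ (p_2025 × q_2025) = 14.70·47 + 38.51·388 + 101.23·215 + 93.14·211 = 57049.77.

£57049.77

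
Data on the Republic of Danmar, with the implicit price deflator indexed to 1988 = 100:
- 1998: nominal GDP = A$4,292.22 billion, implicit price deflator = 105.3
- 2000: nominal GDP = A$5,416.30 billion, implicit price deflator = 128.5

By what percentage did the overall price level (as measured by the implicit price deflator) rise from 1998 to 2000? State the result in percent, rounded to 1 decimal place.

Price-level change = 128.5 / 105.3 − 1 = 0.2203.

22.0%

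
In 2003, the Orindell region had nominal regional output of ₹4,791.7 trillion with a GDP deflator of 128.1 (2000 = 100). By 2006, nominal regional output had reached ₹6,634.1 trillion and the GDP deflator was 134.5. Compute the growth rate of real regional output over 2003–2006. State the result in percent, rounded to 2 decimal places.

Deflate each year: 2003 → 4791.7/1.281 = 3740.59; 2006 → 6634.1/1.345 = 4932.42.
So real regional output changed by 4932.42/3740.59 − 1 = 0.3186, i.e. 31.86%.

31.86%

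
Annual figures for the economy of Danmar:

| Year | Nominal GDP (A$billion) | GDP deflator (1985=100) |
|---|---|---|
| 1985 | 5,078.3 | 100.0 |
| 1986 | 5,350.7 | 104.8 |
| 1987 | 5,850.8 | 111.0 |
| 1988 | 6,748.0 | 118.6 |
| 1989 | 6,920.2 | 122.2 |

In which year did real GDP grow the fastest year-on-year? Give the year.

1986: real = 5350.7/1.048 = 5105.63; growth vs 1985 (5078.30) = 0.54%.
1987: real = 5850.8/1.110 = 5270.99; growth vs 1986 (5105.63) = 3.24%.
1988: real = 6748.0/1.186 = 5689.71; growth vs 1987 (5270.99) = 7.94%.
1989: real = 6920.2/1.222 = 5663.01; growth vs 1988 (5689.71) = -0.47%.

1988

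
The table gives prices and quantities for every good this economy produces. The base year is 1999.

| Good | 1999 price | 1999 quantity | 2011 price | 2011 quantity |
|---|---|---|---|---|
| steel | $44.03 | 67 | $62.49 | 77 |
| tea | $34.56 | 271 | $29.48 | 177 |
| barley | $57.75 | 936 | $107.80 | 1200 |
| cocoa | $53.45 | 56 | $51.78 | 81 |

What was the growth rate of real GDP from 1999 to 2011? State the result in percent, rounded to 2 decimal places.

Real GDP 1999 = Nominal GDP 1999 = 44.03·67 + 34.56·271 + 57.75·936 + 53.45·56 = 69362.97.
Real GDP 2011 (at 1999 prices) = 44.03·77 + 34.56·177 + 57.75·1200 + 53.45·81 = 83136.88.
Real growth = 83136.88/69362.97 − 1 = 0.1986.

19.86%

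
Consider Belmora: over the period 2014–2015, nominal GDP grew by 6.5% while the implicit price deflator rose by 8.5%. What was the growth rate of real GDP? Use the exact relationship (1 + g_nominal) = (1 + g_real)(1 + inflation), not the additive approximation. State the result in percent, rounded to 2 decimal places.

-1.84%

(1 + g_nom) = (1 + g_real)(1 + π), so g_real = 1.0650 / 1.0850 − 1 = -0.01843.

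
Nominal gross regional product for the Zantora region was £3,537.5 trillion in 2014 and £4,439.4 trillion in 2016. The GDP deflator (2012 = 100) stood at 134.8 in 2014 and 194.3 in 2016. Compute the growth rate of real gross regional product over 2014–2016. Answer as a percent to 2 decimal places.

-12.93%

Deflate each year: 2014 → 3537.5/1.348 = 2624.26; 2016 → 4439.4/1.943 = 2284.82.
So real gross regional product changed by 2284.82/2624.26 − 1 = -0.1293, i.e. -12.93%.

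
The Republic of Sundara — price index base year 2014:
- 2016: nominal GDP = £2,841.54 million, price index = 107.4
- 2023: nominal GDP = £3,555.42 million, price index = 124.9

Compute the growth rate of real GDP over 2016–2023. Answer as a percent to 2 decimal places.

7.59%

Deflate each year: 2016 → 2841.54/1.074 = 2645.75; 2023 → 3555.42/1.249 = 2846.61.
So real GDP changed by 2846.61/2645.75 − 1 = 0.0759, i.e. 7.59%.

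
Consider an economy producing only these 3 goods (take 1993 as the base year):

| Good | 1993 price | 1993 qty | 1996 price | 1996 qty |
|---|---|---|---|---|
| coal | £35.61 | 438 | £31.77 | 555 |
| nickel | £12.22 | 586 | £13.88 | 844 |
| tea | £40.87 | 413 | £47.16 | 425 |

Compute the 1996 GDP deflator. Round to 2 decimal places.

104.10

Nominal GDP 1996 = 31.77·555 + 13.88·844 + 47.16·425 = 49390.07.
Real GDP 1996 (at 1993 prices) = 35.61·555 + 12.22·844 + 40.87·425 = 47446.98.
Deflator = Nominal/Real × 100 = 49390.07/47446.98 × 100 = 104.095.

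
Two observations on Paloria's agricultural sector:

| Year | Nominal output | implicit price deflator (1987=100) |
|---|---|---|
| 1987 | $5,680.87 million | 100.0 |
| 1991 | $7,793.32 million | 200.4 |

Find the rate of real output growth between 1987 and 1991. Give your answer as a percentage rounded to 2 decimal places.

Real output 1987 = 5680.87 / 1.000 = 5680.87.
Real output 1991 = 7793.32 / 2.004 = 3888.88.
Real growth = 3888.88 / 5680.87 − 1 = -0.3154.

-31.54%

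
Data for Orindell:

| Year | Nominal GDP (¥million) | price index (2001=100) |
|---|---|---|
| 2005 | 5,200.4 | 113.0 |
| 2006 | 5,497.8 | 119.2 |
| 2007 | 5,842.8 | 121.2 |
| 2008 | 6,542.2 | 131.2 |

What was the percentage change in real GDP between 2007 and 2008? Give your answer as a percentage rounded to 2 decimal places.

3.44%

Real GDP 2007 = 5842.8/1.212 = 4820.79.
Real GDP 2008 = 6542.2/1.312 = 4986.43.
Change = 4986.43/4820.79 − 1 = 0.0344.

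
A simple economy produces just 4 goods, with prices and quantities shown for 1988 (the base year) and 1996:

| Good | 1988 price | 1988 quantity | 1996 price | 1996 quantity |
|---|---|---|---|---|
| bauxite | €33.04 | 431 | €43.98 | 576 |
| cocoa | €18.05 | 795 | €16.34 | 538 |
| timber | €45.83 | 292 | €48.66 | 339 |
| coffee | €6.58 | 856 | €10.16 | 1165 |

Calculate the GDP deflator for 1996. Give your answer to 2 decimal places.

120.24

Nominal GDP 1996 = 43.98·576 + 16.34·538 + 48.66·339 + 10.16·1165 = 62455.54.
Real GDP 1996 (at 1988 prices) = 33.04·576 + 18.05·538 + 45.83·339 + 6.58·1165 = 51944.01.
Deflator = Nominal/Real × 100 = 62455.54/51944.01 × 100 = 120.236.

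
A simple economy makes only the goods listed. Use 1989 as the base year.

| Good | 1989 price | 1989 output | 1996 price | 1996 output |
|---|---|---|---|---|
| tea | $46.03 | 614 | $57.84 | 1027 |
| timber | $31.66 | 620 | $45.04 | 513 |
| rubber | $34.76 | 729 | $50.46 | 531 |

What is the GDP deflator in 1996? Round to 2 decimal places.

Nominal GDP 1996 = 57.84·1027 + 45.04·513 + 50.46·531 = 109301.46.
Real GDP 1996 (at 1989 prices) = 46.03·1027 + 31.66·513 + 34.76·531 = 81971.95.
Deflator = Nominal/Real × 100 = 109301.46/81971.95 × 100 = 133.340.

133.34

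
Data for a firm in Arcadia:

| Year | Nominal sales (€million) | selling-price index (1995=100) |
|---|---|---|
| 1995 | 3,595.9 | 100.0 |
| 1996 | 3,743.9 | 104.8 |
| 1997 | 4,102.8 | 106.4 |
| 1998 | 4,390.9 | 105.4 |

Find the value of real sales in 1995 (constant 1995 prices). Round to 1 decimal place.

Real sales 1995 = 3595.9 / 1.000 = 3595.90.

€3,595.9 million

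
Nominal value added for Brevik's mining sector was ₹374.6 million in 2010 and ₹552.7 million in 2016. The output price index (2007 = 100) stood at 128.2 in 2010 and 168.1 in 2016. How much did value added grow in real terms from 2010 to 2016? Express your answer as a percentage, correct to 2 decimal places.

12.52%

Real value added 2010 = 374.6 / 1.282 = 292.20.
Real value added 2016 = 552.7 / 1.681 = 328.79.
Real growth = 328.79 / 292.20 − 1 = 0.1252.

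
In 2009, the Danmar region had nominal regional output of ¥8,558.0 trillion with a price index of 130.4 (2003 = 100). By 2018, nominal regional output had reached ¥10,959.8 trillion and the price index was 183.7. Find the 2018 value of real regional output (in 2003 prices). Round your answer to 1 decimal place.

Real regional output = Nominal / (price index/100) = 10959.8 / 1.837 = 5966.14.

¥5,966.1 trillion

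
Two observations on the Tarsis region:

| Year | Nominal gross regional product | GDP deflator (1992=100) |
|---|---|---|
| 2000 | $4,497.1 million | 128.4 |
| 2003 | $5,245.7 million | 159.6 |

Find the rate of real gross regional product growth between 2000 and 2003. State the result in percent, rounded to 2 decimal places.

-6.16%

Deflate each year: 2000 → 4497.1/1.284 = 3502.41; 2003 → 5245.7/1.596 = 3286.78.
So real gross regional product changed by 3286.78/3502.41 − 1 = -0.0616, i.e. -6.16%.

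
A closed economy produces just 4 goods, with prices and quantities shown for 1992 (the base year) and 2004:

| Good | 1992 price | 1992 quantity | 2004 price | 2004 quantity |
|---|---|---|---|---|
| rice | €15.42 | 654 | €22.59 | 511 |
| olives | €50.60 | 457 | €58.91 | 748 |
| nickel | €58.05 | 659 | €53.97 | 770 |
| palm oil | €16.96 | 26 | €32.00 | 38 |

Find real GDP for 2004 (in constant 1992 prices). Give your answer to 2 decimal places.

Real GDP 2004 = Σ (p_1992 × q_2004) = 15.42·511 + 50.60·748 + 58.05·770 + 16.96·38 = 91071.40.

€91071.40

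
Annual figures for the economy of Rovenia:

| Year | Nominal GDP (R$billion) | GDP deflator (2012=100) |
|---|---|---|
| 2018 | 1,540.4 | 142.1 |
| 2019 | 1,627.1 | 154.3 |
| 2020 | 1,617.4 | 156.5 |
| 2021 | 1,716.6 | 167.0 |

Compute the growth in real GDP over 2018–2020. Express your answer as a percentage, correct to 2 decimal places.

-4.66%

Real GDP 2018 = 1540.4/1.421 = 1084.03.
Real GDP 2020 = 1617.4/1.565 = 1033.48.
Change = 1033.48/1084.03 − 1 = -0.0466.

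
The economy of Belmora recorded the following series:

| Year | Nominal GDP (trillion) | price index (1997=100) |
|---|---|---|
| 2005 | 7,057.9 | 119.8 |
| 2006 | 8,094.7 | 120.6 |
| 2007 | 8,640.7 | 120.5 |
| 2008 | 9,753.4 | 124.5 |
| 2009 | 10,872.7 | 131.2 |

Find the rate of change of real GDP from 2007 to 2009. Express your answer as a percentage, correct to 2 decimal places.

15.57%

Real GDP 2007 = 8640.7/1.205 = 7170.71.
Real GDP 2009 = 10872.7/1.312 = 8287.12.
Change = 8287.12/7170.71 − 1 = 0.1557.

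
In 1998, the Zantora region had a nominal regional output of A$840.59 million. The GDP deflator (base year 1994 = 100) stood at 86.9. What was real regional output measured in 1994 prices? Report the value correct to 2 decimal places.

A$967.31 million

Real regional output = Nominal / (GDP deflator/100) = 840.59 / 0.869 = 967.31.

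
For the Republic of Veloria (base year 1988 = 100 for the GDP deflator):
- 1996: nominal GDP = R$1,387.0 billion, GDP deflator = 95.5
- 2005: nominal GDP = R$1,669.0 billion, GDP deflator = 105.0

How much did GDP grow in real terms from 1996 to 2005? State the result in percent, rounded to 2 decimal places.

Real GDP 1996 = 1387.0 / 0.955 = 1452.36.
Real GDP 2005 = 1669.0 / 1.050 = 1589.52.
Real growth = 1589.52 / 1452.36 − 1 = 0.0944.

9.44%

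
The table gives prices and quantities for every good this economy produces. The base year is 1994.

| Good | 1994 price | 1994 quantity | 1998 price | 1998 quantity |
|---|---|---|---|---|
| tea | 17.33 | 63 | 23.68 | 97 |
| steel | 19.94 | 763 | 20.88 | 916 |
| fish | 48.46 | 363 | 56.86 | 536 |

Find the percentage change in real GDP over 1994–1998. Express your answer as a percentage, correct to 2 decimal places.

35.47%

Real GDP 1994 = Nominal GDP 1994 = 17.33·63 + 19.94·763 + 48.46·363 = 33896.99.
Real GDP 1998 (at 1994 prices) = 17.33·97 + 19.94·916 + 48.46·536 = 45920.61.
Real growth = 45920.61/33896.99 − 1 = 0.3547.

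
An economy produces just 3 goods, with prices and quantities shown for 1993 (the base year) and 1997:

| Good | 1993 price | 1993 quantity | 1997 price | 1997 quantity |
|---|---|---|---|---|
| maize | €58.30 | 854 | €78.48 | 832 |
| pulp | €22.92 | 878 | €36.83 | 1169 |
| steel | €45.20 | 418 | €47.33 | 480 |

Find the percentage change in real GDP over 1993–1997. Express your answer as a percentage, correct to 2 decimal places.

9.22%

Real GDP 1993 = Nominal GDP 1993 = 58.30·854 + 22.92·878 + 45.20·418 = 88805.56.
Real GDP 1997 (at 1993 prices) = 58.30·832 + 22.92·1169 + 45.20·480 = 96995.08.
Real growth = 96995.08/88805.56 − 1 = 0.0922.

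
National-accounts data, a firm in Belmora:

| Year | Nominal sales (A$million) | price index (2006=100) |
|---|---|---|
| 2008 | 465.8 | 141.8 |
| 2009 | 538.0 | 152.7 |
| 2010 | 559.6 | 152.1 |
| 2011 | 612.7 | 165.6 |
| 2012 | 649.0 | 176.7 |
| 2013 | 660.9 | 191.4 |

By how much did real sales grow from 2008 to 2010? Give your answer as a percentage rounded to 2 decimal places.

12.00%

Real sales 2008 = 465.8/1.418 = 328.49.
Real sales 2010 = 559.6/1.521 = 367.92.
Change = 367.92/328.49 − 1 = 0.1200.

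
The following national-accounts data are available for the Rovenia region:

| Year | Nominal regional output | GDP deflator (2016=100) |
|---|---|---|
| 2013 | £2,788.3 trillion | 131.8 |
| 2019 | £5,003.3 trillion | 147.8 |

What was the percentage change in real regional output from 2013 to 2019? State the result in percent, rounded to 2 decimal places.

Real regional output 2013 = 2788.3 / 1.318 = 2115.55.
Real regional output 2019 = 5003.3 / 1.478 = 3385.18.
Real growth = 3385.18 / 2115.55 − 1 = 0.6001.

60.01%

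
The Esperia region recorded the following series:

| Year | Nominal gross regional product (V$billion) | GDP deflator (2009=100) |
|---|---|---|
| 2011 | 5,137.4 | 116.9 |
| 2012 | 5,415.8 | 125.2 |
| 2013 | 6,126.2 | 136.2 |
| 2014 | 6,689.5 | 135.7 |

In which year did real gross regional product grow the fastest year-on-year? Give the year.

2014

2012: real = 5415.8/1.252 = 4325.72; growth vs 2011 (4394.70) = -1.57%.
2013: real = 6126.2/1.362 = 4497.94; growth vs 2012 (4325.72) = 3.98%.
2014: real = 6689.5/1.357 = 4929.62; growth vs 2013 (4497.94) = 9.60%.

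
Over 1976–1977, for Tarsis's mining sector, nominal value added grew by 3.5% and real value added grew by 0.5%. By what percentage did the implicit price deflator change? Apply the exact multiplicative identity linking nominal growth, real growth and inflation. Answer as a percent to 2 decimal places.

(1 + g_nom) = (1 + g_real)(1 + π), so π = 1.0350 / 1.0050 − 1 = 0.02985.

2.99%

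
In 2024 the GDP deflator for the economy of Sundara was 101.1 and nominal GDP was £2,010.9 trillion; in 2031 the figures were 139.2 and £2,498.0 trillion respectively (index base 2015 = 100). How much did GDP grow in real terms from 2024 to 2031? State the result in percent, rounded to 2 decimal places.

-9.78%

Deflate each year: 2024 → 2010.9/1.011 = 1989.02; 2031 → 2498.0/1.392 = 1794.54.
So real GDP changed by 1794.54/1989.02 − 1 = -0.0978, i.e. -9.78%.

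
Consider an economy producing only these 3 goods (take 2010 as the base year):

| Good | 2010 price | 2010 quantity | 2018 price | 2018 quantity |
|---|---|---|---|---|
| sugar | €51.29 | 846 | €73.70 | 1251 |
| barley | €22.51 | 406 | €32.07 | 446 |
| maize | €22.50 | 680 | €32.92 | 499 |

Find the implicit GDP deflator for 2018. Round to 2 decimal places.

143.89

Nominal GDP 2018 = 73.70·1251 + 32.07·446 + 32.92·499 = 122929.00.
Real GDP 2018 (at 2010 prices) = 51.29·1251 + 22.51·446 + 22.50·499 = 85430.75.
Deflator = Nominal/Real × 100 = 122929.00/85430.75 × 100 = 143.893.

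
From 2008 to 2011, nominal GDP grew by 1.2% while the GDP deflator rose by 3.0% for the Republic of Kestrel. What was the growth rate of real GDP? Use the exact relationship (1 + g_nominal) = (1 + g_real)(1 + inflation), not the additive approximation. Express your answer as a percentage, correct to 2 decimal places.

(1 + g_nom) = (1 + g_real)(1 + π), so g_real = 1.0120 / 1.0300 − 1 = -0.01748.

-1.75%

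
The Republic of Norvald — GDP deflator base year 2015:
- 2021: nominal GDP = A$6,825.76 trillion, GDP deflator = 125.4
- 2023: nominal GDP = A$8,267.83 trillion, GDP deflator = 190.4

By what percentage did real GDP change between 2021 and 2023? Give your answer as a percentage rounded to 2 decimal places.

Deflate each year: 2021 → 6825.76/1.254 = 5443.19; 2023 → 8267.83/1.904 = 4342.35.
So real GDP changed by 4342.35/5443.19 − 1 = -0.2022, i.e. -20.22%.

-20.22%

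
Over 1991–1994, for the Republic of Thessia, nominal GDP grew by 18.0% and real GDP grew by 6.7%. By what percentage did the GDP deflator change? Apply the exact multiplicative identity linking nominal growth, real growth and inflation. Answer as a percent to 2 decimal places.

(1 + g_nom) = (1 + g_real)(1 + π), so π = 1.1800 / 1.0670 − 1 = 0.10590.

10.59%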